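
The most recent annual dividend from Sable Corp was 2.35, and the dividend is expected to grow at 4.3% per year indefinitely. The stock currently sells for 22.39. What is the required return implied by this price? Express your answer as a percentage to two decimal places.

D₁ = 2.35 × 1.043 = 2.4511
P = D₁/(r − g) ⇒ r = D₁/P + g = 2.4511/22.39 + 0.043 = 0.109471 + 0.043 = 0.152471

15.25%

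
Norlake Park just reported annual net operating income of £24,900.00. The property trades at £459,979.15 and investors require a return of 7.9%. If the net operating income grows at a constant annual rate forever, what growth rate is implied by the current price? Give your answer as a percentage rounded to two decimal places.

2.36%

P = D₀(1+g)/(r−g) ⇒ P(r−g) = D₀(1+g) ⇒ g(P+D₀) = P·r − D₀
g = (P·r − D₀)/(P + D₀) = (£459,979.15×0.079 − £24,900.00) / (£459,979.15 + £24,900.00) = 0.023590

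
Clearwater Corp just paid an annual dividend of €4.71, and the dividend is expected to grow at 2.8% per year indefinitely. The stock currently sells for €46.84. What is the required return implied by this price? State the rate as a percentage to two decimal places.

D₁ = €4.71 × 1.028 = €4.8419
P = D₁/(r − g) ⇒ r = D₁/P + g = €4.8419/€46.84 + 0.028 = 0.103371 + 0.028 = 0.131371

13.14%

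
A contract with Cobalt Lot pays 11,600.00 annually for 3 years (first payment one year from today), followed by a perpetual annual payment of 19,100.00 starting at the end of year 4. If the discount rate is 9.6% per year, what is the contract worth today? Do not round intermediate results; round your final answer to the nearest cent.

180174.81

PV of 3-year annuity: 11,600.00 × [1 − (1+0.096)^−3] / 0.096 = 29051.84547
Perpetuity value at year 3: 19,100.00 / 0.096 = 198958.33333
PV of perpetuity: 198958.33333 / (1+0.096)^3 = 151122.96709
Total PV = 29051.84547 + 151122.96709 = 180174.81256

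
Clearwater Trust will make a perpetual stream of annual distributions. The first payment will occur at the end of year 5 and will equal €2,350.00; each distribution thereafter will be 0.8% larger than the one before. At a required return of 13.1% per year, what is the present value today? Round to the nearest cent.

Value at end of year 4: C₁ / (r − g) = €2,350.00 / (0.131 − 0.008) = €19,105.6911
Discount to today: PV = €19,105.6911 / (1 + 0.131)^4 = €19,105.6911 / 1.636253 = €11,676.49

€11676.49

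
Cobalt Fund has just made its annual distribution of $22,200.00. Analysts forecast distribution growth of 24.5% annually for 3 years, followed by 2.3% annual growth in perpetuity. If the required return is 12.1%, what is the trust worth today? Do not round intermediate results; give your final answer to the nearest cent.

D_1 = 27639.00000
D_2 = 34410.55500
D_3 = 42841.14098
Terminal value at year 3: TV = D_3×(1+g_2)/(r−g_2) = 43826.48722/0.098 = 447209.05324
P_0 = D_1/(1+r)^1 + D_2/(1+r)^2 + D_3/(1+r)^3 + TV/(1+r)^3
    = 24655.66459 + 27382.96379 + 30411.94462 + 317463.46271 = 399914.03571

$399914.04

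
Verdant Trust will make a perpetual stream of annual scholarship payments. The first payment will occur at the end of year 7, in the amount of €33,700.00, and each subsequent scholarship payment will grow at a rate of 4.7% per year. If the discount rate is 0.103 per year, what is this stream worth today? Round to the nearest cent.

€334186.42

Value at end of year 6: C₁ / (r − g) = €33,700.00 / (0.103 − 0.047) = €601,785.7143
Discount to today: PV = €601,785.7143 / (1 + 0.103)^6 = €601,785.7143 / 1.800749 = €334,186.42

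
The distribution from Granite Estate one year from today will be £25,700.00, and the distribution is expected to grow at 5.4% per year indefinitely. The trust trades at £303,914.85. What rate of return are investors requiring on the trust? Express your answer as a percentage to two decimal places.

13.86%

P = D₁/(r − g) ⇒ r = D₁/P + g = £25,700.0000/£303,914.85 + 0.054 = 0.084563 + 0.054 = 0.138563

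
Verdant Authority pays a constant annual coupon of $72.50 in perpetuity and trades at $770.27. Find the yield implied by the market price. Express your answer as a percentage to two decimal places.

9.41%

P = C/r ⇒ r = C/P = $72.50/$770.27 = 0.094123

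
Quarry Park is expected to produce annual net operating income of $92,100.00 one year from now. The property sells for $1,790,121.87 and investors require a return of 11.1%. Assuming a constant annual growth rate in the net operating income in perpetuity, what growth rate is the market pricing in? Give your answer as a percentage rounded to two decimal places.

5.96%

P = D₁/(r−g) ⇒ g = r − D₁/P = 0.111 − $92,100.00/$1,790,121.87 = 0.059551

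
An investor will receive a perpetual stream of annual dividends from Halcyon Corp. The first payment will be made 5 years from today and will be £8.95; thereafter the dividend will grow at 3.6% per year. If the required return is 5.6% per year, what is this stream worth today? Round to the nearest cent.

Value at end of year 4: C₁ / (r − g) = £8.95 / (0.056 − 0.036) = £447.5000
Discount to today: PV = £447.5000 / (1 + 0.056)^4 = £447.5000 / 1.243528 = £359.86

£359.86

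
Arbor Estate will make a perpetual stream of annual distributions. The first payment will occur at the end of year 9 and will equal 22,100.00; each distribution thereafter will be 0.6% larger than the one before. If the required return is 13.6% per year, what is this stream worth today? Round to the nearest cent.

Value at end of year 8: C₁ / (r − g) = 22,100.00 / (0.136 − 0.006) = 170,000.0000
Discount to today: PV = 170,000.0000 / (1 + 0.136)^8 = 170,000.0000 / 2.773490 = 61,294.61

61294.61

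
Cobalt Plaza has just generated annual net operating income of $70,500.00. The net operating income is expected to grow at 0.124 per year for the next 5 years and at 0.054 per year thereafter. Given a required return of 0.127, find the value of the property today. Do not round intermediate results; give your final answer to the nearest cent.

$1354123.05

D_1 = 79242.00000
D_2 = 89068.00800
D_3 = 100112.44099
D_4 = 112526.38368
D_5 = 126479.65525
Terminal value at year 5: TV = D_5×(1+g_2)/(r−g_2) = 133309.55663/0.073 = 1826158.31006
P_0 = D_1/(1+r)^1 + D_2/(1+r)^2 + D_3/(1+r)^3 + D_4/(1+r)^4 + D_5/(1+r)^5 + TV/(1+r)^5
    = 70312.33363 + 70125.16681 + 69938.49822 + 69752.32653 + 69566.65042 + 1004428.07594 = 1354123.05156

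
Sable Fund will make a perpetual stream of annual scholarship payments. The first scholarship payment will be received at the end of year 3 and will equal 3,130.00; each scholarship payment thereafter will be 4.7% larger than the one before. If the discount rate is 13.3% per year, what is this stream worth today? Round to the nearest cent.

28352.15

Value at end of year 2: C₁ / (r − g) = 3,130.00 / (0.133 − 0.047) = 36,395.3488
Discount to today: PV = 36,395.3488 / (1 + 0.133)^2 = 36,395.3488 / 1.283689 = 28,352.15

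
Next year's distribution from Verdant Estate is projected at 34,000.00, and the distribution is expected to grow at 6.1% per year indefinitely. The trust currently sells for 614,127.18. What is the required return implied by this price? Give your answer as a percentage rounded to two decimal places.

11.64%

P = D₁/(r − g) ⇒ r = D₁/P + g = 34,000.0000/614,127.18 + 0.061 = 0.055363 + 0.061 = 0.116363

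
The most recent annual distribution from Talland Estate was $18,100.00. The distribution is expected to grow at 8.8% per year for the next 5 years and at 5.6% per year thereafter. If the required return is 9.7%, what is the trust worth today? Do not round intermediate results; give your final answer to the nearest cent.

$535669.99

D_1 = 19692.80000
D_2 = 21425.76640
D_3 = 23311.23384
D_4 = 25362.62242
D_5 = 27594.53319
Terminal value at year 5: TV = D_5×(1+g_2)/(r−g_2) = 29139.82705/0.041 = 710727.48911
P_0 = D_1/(1+r)^1 + D_2/(1+r)^2 + D_3/(1+r)^3 + D_4/(1+r)^4 + D_5/(1+r)^5 + TV/(1+r)^5
    = 17951.50410 + 17804.22649 + 17658.15718 + 17513.28624 + 17369.60386 + 447373.21160 = 535669.98948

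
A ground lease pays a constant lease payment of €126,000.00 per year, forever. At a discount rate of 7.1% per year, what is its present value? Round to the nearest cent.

€1774647.89

Level perpetuity: PV = C / r = €126,000.00 / 0.071 = €1,774,647.89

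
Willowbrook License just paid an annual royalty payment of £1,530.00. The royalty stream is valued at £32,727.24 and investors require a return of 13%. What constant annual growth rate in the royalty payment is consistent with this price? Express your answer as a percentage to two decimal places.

P = D₀(1+g)/(r−g) ⇒ P(r−g) = D₀(1+g) ⇒ g(P+D₀) = P·r − D₀
g = (P·r − D₀)/(P + D₀) = (£32,727.24×0.13 − £1,530.00) / (£32,727.24 + £1,530.00) = 0.079532

7.95%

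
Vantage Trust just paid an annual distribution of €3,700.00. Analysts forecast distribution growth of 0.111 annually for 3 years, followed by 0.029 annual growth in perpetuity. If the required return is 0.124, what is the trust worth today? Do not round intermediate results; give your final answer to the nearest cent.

€49547.51

D_1 = 4110.70000
D_2 = 4566.98770
D_3 = 5073.92333
Terminal value at year 3: TV = D_3×(1+g_2)/(r−g_2) = 5221.06711/0.095 = 54958.60117
P_0 = D_1/(1+r)^1 + D_2/(1+r)^2 + D_3/(1+r)^3 + TV/(1+r)^3
    = 3657.20641 + 3614.90776 + 3573.09832 + 38702.29658 = 49547.50907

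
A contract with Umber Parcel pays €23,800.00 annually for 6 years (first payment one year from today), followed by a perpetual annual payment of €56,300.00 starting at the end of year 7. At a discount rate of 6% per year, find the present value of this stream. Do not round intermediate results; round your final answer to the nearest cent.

PV of 6-year annuity: €23,800.00 × [1 − (1+0.06)^−6] / 0.06 = 117032.31896
Perpetuity value at year 6: €56,300.00 / 0.06 = 938333.33333
PV of perpetuity: 938333.33333 / (1+0.06)^6 = 661487.97378
Total PV = 117032.31896 + 661487.97378 = 778520.29274

€778520.29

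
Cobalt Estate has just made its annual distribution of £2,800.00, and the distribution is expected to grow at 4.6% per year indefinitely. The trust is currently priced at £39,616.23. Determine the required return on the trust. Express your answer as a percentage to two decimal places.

11.99%

D₁ = £2,800.00 × 1.046 = £2,928.8000
P = D₁/(r − g) ⇒ r = D₁/P + g = £2,928.8000/£39,616.23 + 0.046 = 0.073929 + 0.046 = 0.119929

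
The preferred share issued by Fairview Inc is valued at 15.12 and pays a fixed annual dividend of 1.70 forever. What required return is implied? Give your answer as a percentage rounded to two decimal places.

P = C/r ⇒ r = C/P = 1.70/15.12 = 0.112434

11.24%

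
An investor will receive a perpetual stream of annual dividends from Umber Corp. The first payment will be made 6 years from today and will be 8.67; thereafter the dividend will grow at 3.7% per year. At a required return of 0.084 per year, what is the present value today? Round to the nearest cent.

Value at end of year 5: C₁ / (r − g) = 8.67 / (0.084 − 0.037) = 184.4681
Discount to today: PV = 184.4681 / (1 + 0.084)^5 = 184.4681 / 1.496740 = 123.25

123.25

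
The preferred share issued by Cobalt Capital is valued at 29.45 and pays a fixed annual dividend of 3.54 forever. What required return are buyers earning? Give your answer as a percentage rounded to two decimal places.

12.02%

P = C/r ⇒ r = C/P = 3.54/29.45 = 0.120204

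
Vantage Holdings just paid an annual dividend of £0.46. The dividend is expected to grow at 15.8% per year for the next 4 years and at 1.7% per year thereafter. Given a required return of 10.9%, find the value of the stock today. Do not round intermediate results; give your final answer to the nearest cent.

£8.10

D_1 = 0.53268
D_2 = 0.61684
D_3 = 0.71430
D_4 = 0.82716
Terminal value at year 4: TV = D_4×(1+g_2)/(r−g_2) = 0.84123/0.092 = 9.14377
P_0 = D_1/(1+r)^1 + D_2/(1+r)^2 + D_3/(1+r)^3 + D_4/(1+r)^4 + TV/(1+r)^4
    = 0.48032 + 0.50155 + 0.52371 + 0.54685 + 6.04504 = 8.09746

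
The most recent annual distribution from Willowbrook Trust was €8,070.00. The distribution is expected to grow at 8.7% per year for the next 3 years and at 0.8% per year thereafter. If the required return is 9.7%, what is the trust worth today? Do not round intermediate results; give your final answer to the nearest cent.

€112694.03

D_1 = 8772.09000
D_2 = 9535.26183
D_3 = 10364.82961
Terminal value at year 3: TV = D_3×(1+g_2)/(r−g_2) = 10447.74825/0.089 = 117390.42973
P_0 = D_1/(1+r)^1 + D_2/(1+r)^2 + D_3/(1+r)^3 + TV/(1+r)^3
    = 7996.43573 + 7923.54206 + 7851.31287 + 88922.73457 = 112694.02524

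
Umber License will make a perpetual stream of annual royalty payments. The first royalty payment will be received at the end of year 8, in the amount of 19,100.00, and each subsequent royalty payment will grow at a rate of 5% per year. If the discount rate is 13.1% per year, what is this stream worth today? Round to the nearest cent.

Value at end of year 7: C₁ / (r − g) = 19,100.00 / (0.131 − 0.05) = 235,802.4691
Discount to today: PV = 235,802.4691 / (1 + 0.131)^7 = 235,802.4691 / 2.367218 = 99,611.65

99611.65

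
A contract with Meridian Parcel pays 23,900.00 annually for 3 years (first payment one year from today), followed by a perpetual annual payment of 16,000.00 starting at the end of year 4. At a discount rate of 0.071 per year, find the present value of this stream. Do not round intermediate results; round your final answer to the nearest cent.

PV of 3-year annuity: 23,900.00 × [1 − (1+0.071)^−3] / 0.071 = 62606.73586
Perpetuity value at year 3: 16,000.00 / 0.071 = 225352.11268
PV of perpetuity: 225352.11268 / (1+0.071)^3 = 183439.65353
Total PV = 62606.73586 + 183439.65353 = 246046.38938

246046.39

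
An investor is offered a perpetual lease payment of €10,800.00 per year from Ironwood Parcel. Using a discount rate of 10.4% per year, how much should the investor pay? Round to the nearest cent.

Level perpetuity: PV = C / r = €10,800.00 / 0.104 = €103,846.15

€103846.15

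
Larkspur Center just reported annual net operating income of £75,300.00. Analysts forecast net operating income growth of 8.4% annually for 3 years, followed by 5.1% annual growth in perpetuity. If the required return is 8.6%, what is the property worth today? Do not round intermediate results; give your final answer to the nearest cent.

D_1 = 81625.20000
D_2 = 88481.71680
D_3 = 95914.18101
Terminal value at year 3: TV = D_3×(1+g_2)/(r−g_2) = 100805.80424/0.035 = 2880165.83551
P_0 = D_1/(1+r)^1 + D_2/(1+r)^2 + D_3/(1+r)^3 + TV/(1+r)^3
    = 75161.32597 + 75022.90732 + 74884.74359 + 2248681.87166 = 2473750.84853

£2473750.85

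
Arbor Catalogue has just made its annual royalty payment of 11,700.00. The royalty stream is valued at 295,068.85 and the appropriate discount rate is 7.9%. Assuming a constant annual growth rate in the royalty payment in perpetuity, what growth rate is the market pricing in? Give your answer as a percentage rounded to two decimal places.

P = D₀(1+g)/(r−g) ⇒ P(r−g) = D₀(1+g) ⇒ g(P+D₀) = P·r − D₀
g = (P·r − D₀)/(P + D₀) = (295,068.85×0.079 − 11,700.00) / (295,068.85 + 11,700.00) = 0.037848

3.78%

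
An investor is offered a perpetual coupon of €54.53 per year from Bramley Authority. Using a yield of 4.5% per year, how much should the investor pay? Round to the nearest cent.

Level perpetuity: PV = C / r = €54.53 / 0.045 = €1,211.78

€1211.78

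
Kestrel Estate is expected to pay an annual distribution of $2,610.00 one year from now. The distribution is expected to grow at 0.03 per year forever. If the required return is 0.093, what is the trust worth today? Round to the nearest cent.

Growing perpetuity: P = D₁ / (r − g) = $2,610.0000 / (0.093 − 0.03) = $41,428.57

$41428.57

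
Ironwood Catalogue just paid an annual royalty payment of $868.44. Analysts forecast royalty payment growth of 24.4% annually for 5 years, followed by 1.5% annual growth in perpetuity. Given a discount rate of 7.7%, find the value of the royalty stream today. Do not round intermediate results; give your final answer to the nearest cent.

D_1 = 1080.33936
D_2 = 1343.94216
D_3 = 1671.86405
D_4 = 2079.79888
D_5 = 2587.26981
Terminal value at year 5: TV = D_5×(1+g_2)/(r−g_2) = 2626.07885/0.062 = 42356.11055
P_0 = D_1/(1+r)^1 + D_2/(1+r)^2 + D_3/(1+r)^3 + D_4/(1+r)^4 + D_5/(1+r)^5 + TV/(1+r)^5
    = 1003.10061 + 1158.64175 + 1338.30115 + 1545.81859 + 1785.51377 + 29230.58834 = 36061.96421

$36061.96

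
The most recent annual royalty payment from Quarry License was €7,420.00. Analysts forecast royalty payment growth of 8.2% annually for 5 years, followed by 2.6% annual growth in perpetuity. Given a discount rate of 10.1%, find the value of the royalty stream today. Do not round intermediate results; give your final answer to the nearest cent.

D_1 = 8028.44000
D_2 = 8686.77208
D_3 = 9399.08739
D_4 = 10169.81256
D_5 = 11003.73719
Terminal value at year 5: TV = D_5×(1+g_2)/(r−g_2) = 11289.83435/0.075 = 150531.12471
P_0 = D_1/(1+r)^1 + D_2/(1+r)^2 + D_3/(1+r)^3 + D_4/(1+r)^4 + D_5/(1+r)^5 + TV/(1+r)^5
    = 7291.95277 + 7166.11526 + 7042.44933 + 6920.91750 + 6801.48296 + 93044.28688 = 128267.20469

€128267.20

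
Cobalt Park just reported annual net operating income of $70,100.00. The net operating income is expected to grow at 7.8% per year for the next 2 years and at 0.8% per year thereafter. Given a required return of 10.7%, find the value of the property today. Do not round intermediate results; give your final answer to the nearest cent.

$811578.30

D_1 = 75567.80000
D_2 = 81462.08840
Terminal value at year 2: TV = D_2×(1+g_2)/(r−g_2) = 82113.78511/0.099 = 829432.17280
P_0 = D_1/(1+r)^1 + D_2/(1+r)^2 + TV/(1+r)^2
    = 68263.59530 + 66475.29877 + 676839.40564 = 811578.29971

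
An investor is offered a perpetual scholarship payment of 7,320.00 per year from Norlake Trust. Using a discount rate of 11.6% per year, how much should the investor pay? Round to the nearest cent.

63103.45

Level perpetuity: PV = C / r = 7,320.00 / 0.116 = 63,103.45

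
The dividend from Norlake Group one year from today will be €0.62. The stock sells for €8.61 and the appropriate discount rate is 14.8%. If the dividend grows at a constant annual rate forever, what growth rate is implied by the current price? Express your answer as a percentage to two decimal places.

P = D₁/(r−g) ⇒ g = r − D₁/P = 0.148 − €0.62/€8.61 = 0.075991

7.60%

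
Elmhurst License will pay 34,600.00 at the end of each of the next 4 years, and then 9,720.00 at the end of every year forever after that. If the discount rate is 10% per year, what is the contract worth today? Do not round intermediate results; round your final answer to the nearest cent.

176066.25

PV of 4-year annuity: 34,600.00 × [1 − (1+0.1)^−4] / 0.1 = 109677.34444
Perpetuity value at year 4: 9,720.00 / 0.1 = 97200.00000
PV of perpetuity: 97200.00000 / (1+0.1)^4 = 66388.90786
Total PV = 109677.34444 + 66388.90786 = 176066.25231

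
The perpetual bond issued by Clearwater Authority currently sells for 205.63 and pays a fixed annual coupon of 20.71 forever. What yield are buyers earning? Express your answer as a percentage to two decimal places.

10.07%

P = C/r ⇒ r = C/P = 20.71/205.63 = 0.100715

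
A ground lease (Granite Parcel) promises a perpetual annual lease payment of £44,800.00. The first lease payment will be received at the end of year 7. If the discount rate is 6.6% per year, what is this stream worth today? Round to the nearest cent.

Value at end of year 6: C / r = £44,800.00 / 0.066 = £678,787.8788
Discount to today: PV = £678,787.8788 / (1 + 0.066)^6 = £678,787.8788 / 1.467382 = £462,584.26

£462584.26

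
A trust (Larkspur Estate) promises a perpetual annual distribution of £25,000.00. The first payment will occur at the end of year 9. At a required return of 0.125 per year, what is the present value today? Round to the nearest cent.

£77948.87

Value at end of year 8: C / r = £25,000.00 / 0.125 = £200,000.0000
Discount to today: PV = £200,000.0000 / (1 + 0.125)^8 = £200,000.0000 / 2.565785 = £77,948.87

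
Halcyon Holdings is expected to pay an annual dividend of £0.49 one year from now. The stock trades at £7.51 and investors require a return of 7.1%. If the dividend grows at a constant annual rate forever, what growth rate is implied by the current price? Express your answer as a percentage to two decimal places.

0.58%

P = D₁/(r−g) ⇒ g = r − D₁/P = 0.071 − £0.49/£7.51 = 0.005754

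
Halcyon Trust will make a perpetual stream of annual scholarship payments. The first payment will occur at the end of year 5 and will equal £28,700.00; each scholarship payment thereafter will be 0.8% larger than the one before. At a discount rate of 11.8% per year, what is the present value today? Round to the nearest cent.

Value at end of year 4: C₁ / (r − g) = £28,700.00 / (0.118 − 0.008) = £260,909.0909
Discount to today: PV = £260,909.0909 / (1 + 0.118)^4 = £260,909.0909 / 1.562310 = £167,002.13

£167002.13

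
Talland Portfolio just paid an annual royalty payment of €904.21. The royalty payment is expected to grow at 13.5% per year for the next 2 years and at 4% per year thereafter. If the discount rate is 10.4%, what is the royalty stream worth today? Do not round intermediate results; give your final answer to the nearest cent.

€17415.47

D_1 = 1026.27835
D_2 = 1164.82593
Terminal value at year 2: TV = D_2×(1+g_2)/(r−g_2) = 1211.41896/0.064 = 18928.42132
P_0 = D_1/(1+r)^1 + D_2/(1+r)^2 + TV/(1+r)^2
    = 929.59995 + 955.70285 + 15530.17134 = 17415.47415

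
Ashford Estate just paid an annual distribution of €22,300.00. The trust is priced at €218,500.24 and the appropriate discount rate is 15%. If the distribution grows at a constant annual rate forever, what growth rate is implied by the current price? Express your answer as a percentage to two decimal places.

P = D₀(1+g)/(r−g) ⇒ P(r−g) = D₀(1+g) ⇒ g(P+D₀) = P·r − D₀
g = (P·r − D₀)/(P + D₀) = (€218,500.24×0.15 − €22,300.00) / (€218,500.24 + €22,300.00) = 0.043501

4.35%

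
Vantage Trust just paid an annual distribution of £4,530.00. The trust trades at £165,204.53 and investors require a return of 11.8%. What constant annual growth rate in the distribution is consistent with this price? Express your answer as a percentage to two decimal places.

P = D₀(1+g)/(r−g) ⇒ P(r−g) = D₀(1+g) ⇒ g(P+D₀) = P·r − D₀
g = (P·r − D₀)/(P + D₀) = (£165,204.53×0.118 − £4,530.00) / (£165,204.53 + £4,530.00) = 0.088162

8.82%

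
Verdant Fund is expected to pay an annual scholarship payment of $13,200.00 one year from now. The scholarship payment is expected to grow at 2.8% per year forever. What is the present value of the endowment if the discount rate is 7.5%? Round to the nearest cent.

Growing perpetuity: P = D₁ / (r − g) = $13,200.0000 / (0.075 − 0.028) = $280,851.06

$280851.06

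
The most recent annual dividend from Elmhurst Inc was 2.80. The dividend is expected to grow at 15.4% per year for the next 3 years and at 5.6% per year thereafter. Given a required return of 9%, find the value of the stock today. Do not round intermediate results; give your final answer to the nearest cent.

D_1 = 3.23120
D_2 = 3.72880
D_3 = 4.30304
Terminal value at year 3: TV = D_3×(1+g_2)/(r−g_2) = 4.54401/0.034 = 133.64738
P_0 = D_1/(1+r)^1 + D_2/(1+r)^2 + D_3/(1+r)^3 + TV/(1+r)^3
    = 2.96440 + 3.13846 + 3.32274 + 103.20030 = 112.62590

112.63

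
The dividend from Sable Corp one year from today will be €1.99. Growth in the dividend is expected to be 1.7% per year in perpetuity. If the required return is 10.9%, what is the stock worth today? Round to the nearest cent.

€21.63

Growing perpetuity: P = D₁ / (r − g) = €1.9900 / (0.109 − 0.017) = €21.63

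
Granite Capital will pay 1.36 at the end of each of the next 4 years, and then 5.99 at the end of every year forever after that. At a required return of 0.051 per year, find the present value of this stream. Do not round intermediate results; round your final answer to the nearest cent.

101.07

PV of 4-year annuity: 1.36 × [1 − (1+0.051)^−4] / 0.051 = 4.81131
Perpetuity value at year 4: 5.99 / 0.051 = 117.45098
PV of perpetuity: 117.45098 / (1+0.051)^4 = 96.25998
Total PV = 4.81131 + 96.25998 = 101.07129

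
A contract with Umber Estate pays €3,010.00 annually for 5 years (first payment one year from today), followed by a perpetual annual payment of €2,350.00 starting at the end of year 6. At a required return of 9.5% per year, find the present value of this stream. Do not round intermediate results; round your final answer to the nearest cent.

PV of 5-year annuity: €3,010.00 × [1 − (1+0.095)^−5] / 0.095 = 11557.52345
Perpetuity value at year 5: €2,350.00 / 0.095 = 24736.84211
PV of perpetuity: 24736.84211 / (1+0.095)^5 = 15713.52646
Total PV = 11557.52345 + 15713.52646 = 27271.04990

€27271.05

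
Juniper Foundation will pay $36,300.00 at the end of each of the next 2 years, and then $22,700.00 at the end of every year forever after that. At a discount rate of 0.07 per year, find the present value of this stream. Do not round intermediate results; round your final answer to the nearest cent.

$348874.76

PV of 2-year annuity: $36,300.00 × [1 − (1+0.07)^−2] / 0.07 = 65631.05948
Perpetuity value at year 2: $22,700.00 / 0.07 = 324285.71429
PV of perpetuity: 324285.71429 / (1+0.07)^2 = 283243.70188
Total PV = 65631.05948 + 283243.70188 = 348874.76136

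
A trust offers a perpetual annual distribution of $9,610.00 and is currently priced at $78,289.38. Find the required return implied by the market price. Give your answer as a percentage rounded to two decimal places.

P = C/r ⇒ r = C/P = $9,610.00/$78,289.38 = 0.122750

12.27%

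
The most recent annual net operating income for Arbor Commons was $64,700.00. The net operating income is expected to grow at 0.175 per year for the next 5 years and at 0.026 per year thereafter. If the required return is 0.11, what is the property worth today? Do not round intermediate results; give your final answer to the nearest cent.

$1435348.68

D_1 = 76022.50000
D_2 = 89326.43750
D_3 = 104958.56406
D_4 = 123326.31277
D_5 = 144908.41751
Terminal value at year 5: TV = D_5×(1+g_2)/(r−g_2) = 148676.03636/0.084 = 1769952.81386
P_0 = D_1/(1+r)^1 + D_2/(1+r)^2 + D_3/(1+r)^3 + D_4/(1+r)^4 + D_5/(1+r)^5 + TV/(1+r)^5
    = 68488.73874 + 72499.34056 + 76744.79744 + 81238.86215 + 85996.09282 + 1050380.84798 = 1435348.67968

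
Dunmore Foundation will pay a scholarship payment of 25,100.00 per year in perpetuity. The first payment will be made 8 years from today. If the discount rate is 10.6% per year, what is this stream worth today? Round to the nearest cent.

116972.01

Value at end of year 7: C / r = 25,100.00 / 0.106 = 236,792.4528
Discount to today: PV = 236,792.4528 / (1 + 0.106)^7 = 236,792.4528 / 2.024351 = 116,972.01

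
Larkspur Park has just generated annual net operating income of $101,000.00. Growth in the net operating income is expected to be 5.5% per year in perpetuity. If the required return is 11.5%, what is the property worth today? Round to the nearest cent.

$1775916.67

D₁ = D₀ × (1 + g) = $101,000.00 × 1.055 = $106,555.0000
Growing perpetuity: P = D₁ / (r − g) = $106,555.0000 / (0.115 − 0.055) = $1,775,916.67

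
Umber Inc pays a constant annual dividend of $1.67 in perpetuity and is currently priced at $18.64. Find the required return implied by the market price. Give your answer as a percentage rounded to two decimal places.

P = C/r ⇒ r = C/P = $1.67/$18.64 = 0.089592

8.96%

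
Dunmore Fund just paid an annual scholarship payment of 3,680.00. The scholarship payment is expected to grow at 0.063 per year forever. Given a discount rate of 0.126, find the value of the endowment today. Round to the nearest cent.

D₁ = D₀ × (1 + g) = 3,680.00 × 1.063 = 3,911.8400
Growing perpetuity: P = D₁ / (r − g) = 3,911.8400 / (0.126 − 0.063) = 62,092.70

62092.70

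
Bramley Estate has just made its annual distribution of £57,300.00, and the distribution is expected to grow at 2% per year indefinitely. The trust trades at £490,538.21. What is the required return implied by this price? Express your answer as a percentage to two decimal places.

D₁ = £57,300.00 × 1.02 = £58,446.0000
P = D₁/(r − g) ⇒ r = D₁/P + g = £58,446.0000/£490,538.21 + 0.02 = 0.119147 + 0.02 = 0.139147

13.91%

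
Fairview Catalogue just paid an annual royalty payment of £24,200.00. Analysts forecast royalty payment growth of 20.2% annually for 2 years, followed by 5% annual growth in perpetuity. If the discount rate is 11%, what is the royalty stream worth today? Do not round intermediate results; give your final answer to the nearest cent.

D_1 = 29088.40000
D_2 = 34964.25680
Terminal value at year 2: TV = D_2×(1+g_2)/(r−g_2) = 36712.46964/0.06 = 611874.49400
P_0 = D_1/(1+r)^1 + D_2/(1+r)^2 + TV/(1+r)^2
    = 26205.76577 + 28377.77518 + 496611.06566 = 551194.60661

£551194.61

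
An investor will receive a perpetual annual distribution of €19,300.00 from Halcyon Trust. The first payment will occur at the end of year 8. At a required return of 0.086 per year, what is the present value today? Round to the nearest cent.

Value at end of year 7: C / r = €19,300.00 / 0.086 = €224,418.6047
Discount to today: PV = €224,418.6047 / (1 + 0.086)^7 = €224,418.6047 / 1.781594 = €125,965.06

€125965.06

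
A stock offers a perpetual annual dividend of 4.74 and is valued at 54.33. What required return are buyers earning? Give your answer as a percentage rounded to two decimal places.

P = C/r ⇒ r = C/P = 4.74/54.33 = 0.087245

8.72%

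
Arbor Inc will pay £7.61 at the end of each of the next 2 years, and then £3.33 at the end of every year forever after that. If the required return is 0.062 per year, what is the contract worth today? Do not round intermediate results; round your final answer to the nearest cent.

PV of 2-year annuity: £7.61 × [1 − (1+0.062)^−2] / 0.062 = 13.91311
Perpetuity value at year 2: £3.33 / 0.062 = 53.70968
PV of perpetuity: 53.70968 / (1+0.062)^2 = 47.62155
Total PV = 13.91311 + 47.62155 = 61.53466

£61.53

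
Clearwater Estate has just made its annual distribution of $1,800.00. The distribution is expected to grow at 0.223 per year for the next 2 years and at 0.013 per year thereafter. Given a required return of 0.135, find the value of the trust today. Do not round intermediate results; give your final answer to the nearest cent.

D_1 = 2201.40000
D_2 = 2692.31220
Terminal value at year 2: TV = D_2×(1+g_2)/(r−g_2) = 2727.31226/0.122 = 22355.01851
P_0 = D_1/(1+r)^1 + D_2/(1+r)^2 + TV/(1+r)^2
    = 1939.55947 + 2089.93941 + 17353.34939 = 21382.84827

$21382.85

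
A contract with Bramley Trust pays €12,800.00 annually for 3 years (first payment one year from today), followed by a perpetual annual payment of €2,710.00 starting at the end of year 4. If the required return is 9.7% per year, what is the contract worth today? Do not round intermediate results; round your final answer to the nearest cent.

PV of 3-year annuity: €12,800.00 × [1 − (1+0.097)^−3] / 0.097 = 32000.57999
Perpetuity value at year 3: €2,710.00 / 0.097 = 27938.14433
PV of perpetuity: 27938.14433 / (1+0.097)^3 = 21163.02154
Total PV = 32000.57999 + 21163.02154 = 53163.60152

€53163.60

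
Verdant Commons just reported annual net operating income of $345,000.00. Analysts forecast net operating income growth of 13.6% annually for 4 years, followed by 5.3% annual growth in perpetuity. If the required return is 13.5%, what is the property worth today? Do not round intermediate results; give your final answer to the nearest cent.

D_1 = 391920.00000
D_2 = 445221.12000
D_3 = 505771.19232
D_4 = 574556.07448
Terminal value at year 4: TV = D_4×(1+g_2)/(r−g_2) = 605007.54642/0.082 = 7378140.81003
P_0 = D_1/(1+r)^1 + D_2/(1+r)^2 + D_3/(1+r)^3 + D_4/(1+r)^4 + TV/(1+r)^4
    = 345303.96476 + 345608.19733 + 345912.69794 + 346217.46684 + 4445938.93389 = 5828981.26076

$5828981.26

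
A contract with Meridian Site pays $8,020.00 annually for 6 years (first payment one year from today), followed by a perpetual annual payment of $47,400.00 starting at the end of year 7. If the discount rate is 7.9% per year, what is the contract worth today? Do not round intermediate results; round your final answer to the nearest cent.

PV of 6-year annuity: $8,020.00 × [1 − (1+0.079)^−6] / 0.079 = 37188.23819
Perpetuity value at year 6: $47,400.00 / 0.079 = 600000.00000
PV of perpetuity: 600000.00000 / (1+0.079)^6 = 380209.16578
Total PV = 37188.23819 + 380209.16578 = 417397.40398

$417397.40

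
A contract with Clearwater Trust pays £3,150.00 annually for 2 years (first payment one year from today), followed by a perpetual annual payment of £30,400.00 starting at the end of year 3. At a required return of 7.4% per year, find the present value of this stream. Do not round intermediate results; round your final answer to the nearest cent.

£361814.13

PV of 2-year annuity: £3,150.00 × [1 − (1+0.074)^−2] / 0.074 = 5663.83696
Perpetuity value at year 2: £30,400.00 / 0.074 = 410810.81081
PV of perpetuity: 410810.81081 / (1+0.074)^2 = 356150.28905
Total PV = 5663.83696 + 356150.28905 = 361814.12601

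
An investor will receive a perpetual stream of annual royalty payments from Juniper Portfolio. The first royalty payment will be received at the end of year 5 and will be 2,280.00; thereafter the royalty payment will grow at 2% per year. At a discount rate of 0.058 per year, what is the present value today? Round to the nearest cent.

Value at end of year 4: C₁ / (r − g) = 2,280.00 / (0.058 − 0.02) = 60,000.0000
Discount to today: PV = 60,000.0000 / (1 + 0.058)^4 = 60,000.0000 / 1.252976 = 47,886.00

47886.00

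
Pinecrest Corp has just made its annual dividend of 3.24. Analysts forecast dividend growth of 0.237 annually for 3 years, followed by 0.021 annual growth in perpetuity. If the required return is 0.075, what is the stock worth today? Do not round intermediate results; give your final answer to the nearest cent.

106.29

D_1 = 4.00788
D_2 = 4.95775
D_3 = 6.13273
Terminal value at year 3: TV = D_3×(1+g_2)/(r−g_2) = 6.26152/0.054 = 115.95410
P_0 = D_1/(1+r)^1 + D_2/(1+r)^2 + D_3/(1+r)^3 + TV/(1+r)^3
    = 3.72826 + 4.29010 + 4.93661 + 93.33847 = 106.29344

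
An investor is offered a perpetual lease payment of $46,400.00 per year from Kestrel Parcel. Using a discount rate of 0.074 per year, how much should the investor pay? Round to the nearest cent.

Level perpetuity: PV = C / r = $46,400.00 / 0.074 = $627,027.03

$627027.03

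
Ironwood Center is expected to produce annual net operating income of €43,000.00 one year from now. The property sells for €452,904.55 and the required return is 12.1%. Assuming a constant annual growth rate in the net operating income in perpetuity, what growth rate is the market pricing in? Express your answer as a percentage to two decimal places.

2.61%

P = D₁/(r−g) ⇒ g = r − D₁/P = 0.121 − €43,000.00/€452,904.55 = 0.026057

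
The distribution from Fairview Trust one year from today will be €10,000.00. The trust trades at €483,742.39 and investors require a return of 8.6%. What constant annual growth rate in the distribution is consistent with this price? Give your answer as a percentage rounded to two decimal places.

6.53%

P = D₁/(r−g) ⇒ g = r − D₁/P = 0.086 − €10,000.00/€483,742.39 = 0.065328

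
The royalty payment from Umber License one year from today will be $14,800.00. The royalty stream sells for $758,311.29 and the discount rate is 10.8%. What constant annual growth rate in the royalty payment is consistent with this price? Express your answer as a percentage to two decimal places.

8.85%

P = D₁/(r−g) ⇒ g = r − D₁/P = 0.108 − $14,800.00/$758,311.29 = 0.088483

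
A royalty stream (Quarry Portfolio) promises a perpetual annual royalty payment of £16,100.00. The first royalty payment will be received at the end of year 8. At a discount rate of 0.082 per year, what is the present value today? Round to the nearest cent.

£113089.22

Value at end of year 7: C / r = £16,100.00 / 0.082 = £196,341.4634
Discount to today: PV = £196,341.4634 / (1 + 0.082)^7 = £196,341.4634 / 1.736164 = £113,089.22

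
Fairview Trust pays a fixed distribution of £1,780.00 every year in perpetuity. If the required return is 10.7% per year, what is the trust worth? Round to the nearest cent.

£16635.51

Level perpetuity: PV = C / r = £1,780.00 / 0.107 = £16,635.51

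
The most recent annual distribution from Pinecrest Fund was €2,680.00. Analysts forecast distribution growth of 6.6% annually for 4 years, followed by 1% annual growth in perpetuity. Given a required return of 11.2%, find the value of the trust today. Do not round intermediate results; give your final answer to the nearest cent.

€32067.52

D_1 = 2856.88000
D_2 = 3045.43408
D_3 = 3246.43273
D_4 = 3460.69729
Terminal value at year 4: TV = D_4×(1+g_2)/(r−g_2) = 3495.30426/0.102 = 34267.68885
P_0 = D_1/(1+r)^1 + D_2/(1+r)^2 + D_3/(1+r)^3 + D_4/(1+r)^4 + TV/(1+r)^4
    = 2569.13669 + 2462.85945 + 2360.97858 + 2263.31220 + 22411.22862 = 32067.51553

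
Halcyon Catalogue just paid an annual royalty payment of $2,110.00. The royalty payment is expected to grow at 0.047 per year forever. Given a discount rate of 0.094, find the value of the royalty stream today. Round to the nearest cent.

D₁ = D₀ × (1 + g) = $2,110.00 × 1.047 = $2,209.1700
Growing perpetuity: P = D₁ / (r − g) = $2,209.1700 / (0.094 − 0.047) = $47,003.62

$47003.62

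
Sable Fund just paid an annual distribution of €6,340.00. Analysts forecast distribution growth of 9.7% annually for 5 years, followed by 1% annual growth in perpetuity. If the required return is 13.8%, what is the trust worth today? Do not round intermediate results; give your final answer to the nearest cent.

€70075.06

D_1 = 6954.98000
D_2 = 7629.61306
D_3 = 8369.68553
D_4 = 9181.54502
D_5 = 10072.15489
Terminal value at year 5: TV = D_5×(1+g_2)/(r−g_2) = 10172.87644/0.128 = 79475.59718
P_0 = D_1/(1+r)^1 + D_2/(1+r)^2 + D_3/(1+r)^3 + D_4/(1+r)^4 + D_5/(1+r)^5 + TV/(1+r)^5
    = 6111.58172 + 5891.39293 + 5679.13712 + 5474.52849 + 5277.29152 + 41641.12840 = 70075.06017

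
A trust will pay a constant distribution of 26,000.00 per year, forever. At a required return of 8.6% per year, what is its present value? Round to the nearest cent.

Level perpetuity: PV = C / r = 26,000.00 / 0.086 = 302,325.58

302325.58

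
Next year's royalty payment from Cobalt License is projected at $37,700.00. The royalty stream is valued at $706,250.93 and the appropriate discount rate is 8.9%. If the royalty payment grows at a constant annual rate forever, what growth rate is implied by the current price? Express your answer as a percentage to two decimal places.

P = D₁/(r−g) ⇒ g = r − D₁/P = 0.089 − $37,700.00/$706,250.93 = 0.035620

3.56%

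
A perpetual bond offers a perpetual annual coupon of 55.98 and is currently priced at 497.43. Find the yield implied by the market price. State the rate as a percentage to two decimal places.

P = C/r ⇒ r = C/P = 55.98/497.43 = 0.112538

11.25%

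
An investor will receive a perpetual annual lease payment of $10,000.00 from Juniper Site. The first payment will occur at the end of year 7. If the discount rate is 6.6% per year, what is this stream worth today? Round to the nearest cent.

Value at end of year 6: C / r = $10,000.00 / 0.066 = $151,515.1515
Discount to today: PV = $151,515.1515 / (1 + 0.066)^6 = $151,515.1515 / 1.467382 = $103,255.41

$103255.41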